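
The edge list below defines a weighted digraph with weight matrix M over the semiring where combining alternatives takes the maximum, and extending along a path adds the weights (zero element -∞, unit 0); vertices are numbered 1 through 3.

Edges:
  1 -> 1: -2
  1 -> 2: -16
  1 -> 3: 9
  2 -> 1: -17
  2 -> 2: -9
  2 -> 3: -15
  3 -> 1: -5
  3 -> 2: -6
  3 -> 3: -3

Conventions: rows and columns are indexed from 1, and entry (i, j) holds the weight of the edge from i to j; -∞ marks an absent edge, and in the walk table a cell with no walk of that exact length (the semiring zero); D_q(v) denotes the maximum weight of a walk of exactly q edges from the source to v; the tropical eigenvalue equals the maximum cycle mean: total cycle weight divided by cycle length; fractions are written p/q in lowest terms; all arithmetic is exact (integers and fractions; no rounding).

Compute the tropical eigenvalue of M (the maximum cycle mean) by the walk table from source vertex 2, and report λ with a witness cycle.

q=0: [-∞, 0, -∞]
q=1: [-17, -9, -15]
q=2: [-19, -18, -8]
q=3: [-13, -14, -10]
Optimal cycle mean attained by: cycle 1->3->1, total 9 + (-5), length 2.
Answer: λ = 2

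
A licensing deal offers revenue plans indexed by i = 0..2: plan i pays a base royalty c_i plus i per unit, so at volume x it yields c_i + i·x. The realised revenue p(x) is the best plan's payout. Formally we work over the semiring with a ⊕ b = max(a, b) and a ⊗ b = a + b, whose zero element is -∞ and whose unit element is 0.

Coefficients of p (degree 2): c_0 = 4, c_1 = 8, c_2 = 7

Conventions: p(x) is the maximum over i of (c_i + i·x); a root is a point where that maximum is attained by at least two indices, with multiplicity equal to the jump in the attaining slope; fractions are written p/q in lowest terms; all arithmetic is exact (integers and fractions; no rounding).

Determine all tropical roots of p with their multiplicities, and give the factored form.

hull edge (i=0, c=4) to (i=1, c=8): slope 4, span 1
hull edge (i=1, c=8) to (i=2, c=7): slope -1, span 1
Factored form: p(x) = 7 ⊗ (x ⊕ (-4)) ⊗ (x ⊕ 1)
Answer: roots = -4 (mult 1), 1 (mult 1)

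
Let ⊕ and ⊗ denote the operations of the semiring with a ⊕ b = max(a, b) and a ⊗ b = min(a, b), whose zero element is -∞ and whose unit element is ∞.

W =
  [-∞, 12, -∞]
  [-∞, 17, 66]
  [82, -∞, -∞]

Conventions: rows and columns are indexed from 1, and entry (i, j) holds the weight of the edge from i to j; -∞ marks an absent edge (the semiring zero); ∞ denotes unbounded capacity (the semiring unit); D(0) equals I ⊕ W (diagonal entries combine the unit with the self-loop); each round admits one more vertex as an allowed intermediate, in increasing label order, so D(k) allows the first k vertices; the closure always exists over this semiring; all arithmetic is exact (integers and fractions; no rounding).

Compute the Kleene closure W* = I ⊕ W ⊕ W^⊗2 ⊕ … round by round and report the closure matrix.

D(0):
  [∞, 12, -∞]
  [-∞, ∞, 66]
  [82, -∞, ∞]
D(1):
  [∞, 12, -∞]
  [-∞, ∞, 66]
  [82, 12, ∞]
D(2):
  [∞, 12, 12]
  [-∞, ∞, 66]
  [82, 12, ∞]
D(3):
  [∞, 12, 12]
  [66, ∞, 66]
  [82, 12, ∞]
Answer: W* = [[∞, 12, 12], [66, ∞, 66], [82, 12, ∞]]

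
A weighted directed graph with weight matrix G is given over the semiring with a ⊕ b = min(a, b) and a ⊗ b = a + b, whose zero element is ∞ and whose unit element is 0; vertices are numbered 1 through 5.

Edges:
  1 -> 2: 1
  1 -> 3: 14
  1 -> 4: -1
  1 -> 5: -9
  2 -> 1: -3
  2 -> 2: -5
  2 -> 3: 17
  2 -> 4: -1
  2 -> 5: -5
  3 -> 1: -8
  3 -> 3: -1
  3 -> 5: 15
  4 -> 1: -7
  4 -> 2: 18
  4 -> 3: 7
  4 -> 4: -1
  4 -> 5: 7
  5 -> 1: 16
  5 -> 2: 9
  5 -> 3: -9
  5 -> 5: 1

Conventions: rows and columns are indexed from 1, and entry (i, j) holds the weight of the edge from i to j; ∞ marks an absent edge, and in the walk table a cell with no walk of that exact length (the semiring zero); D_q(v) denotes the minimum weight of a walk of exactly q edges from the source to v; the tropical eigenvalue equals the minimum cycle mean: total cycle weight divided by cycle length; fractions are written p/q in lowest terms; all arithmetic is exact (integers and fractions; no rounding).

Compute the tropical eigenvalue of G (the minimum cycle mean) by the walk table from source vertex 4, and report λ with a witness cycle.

q=0: [∞, ∞, ∞, 0, ∞]
q=1: [-7, 18, 7, -1, 7]
q=2: [-8, -6, -2, -8, -16]
q=3: [-15, -11, -25, -9, -17]
q=4: [-33, -16, -26, -16, -24]
q=5: [-34, -32, -33, -34, -42]
Optimal cycle mean attained by: cycle 1->5->3->1, total (-9) + (-9) + (-8), length 3.
Answer: λ = -26/3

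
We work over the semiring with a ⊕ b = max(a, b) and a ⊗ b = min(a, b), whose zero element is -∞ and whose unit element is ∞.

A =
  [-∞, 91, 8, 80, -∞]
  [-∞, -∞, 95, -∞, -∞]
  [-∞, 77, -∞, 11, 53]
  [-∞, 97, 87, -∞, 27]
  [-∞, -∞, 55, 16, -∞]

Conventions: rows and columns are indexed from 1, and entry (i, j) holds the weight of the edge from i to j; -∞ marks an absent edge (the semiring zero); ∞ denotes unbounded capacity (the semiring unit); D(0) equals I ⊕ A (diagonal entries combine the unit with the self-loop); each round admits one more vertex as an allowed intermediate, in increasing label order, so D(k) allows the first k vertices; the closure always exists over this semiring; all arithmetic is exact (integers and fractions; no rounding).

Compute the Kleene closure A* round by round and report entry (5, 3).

D(0):
  [∞, 91, 8, 80, -∞]
  [-∞, ∞, 95, -∞, -∞]
  [-∞, 77, ∞, 11, 53]
  [-∞, 97, 87, ∞, 27]
  [-∞, -∞, 55, 16, ∞]
D(1):
  [∞, 91, 8, 80, -∞]
  [-∞, ∞, 95, -∞, -∞]
  [-∞, 77, ∞, 11, 53]
  [-∞, 97, 87, ∞, 27]
  [-∞, -∞, 55, 16, ∞]
D(2):
  [∞, 91, 91, 80, -∞]
  [-∞, ∞, 95, -∞, -∞]
  [-∞, 77, ∞, 11, 53]
  [-∞, 97, 95, ∞, 27]
  [-∞, -∞, 55, 16, ∞]
D(3):
  [∞, 91, 91, 80, 53]
  [-∞, ∞, 95, 11, 53]
  [-∞, 77, ∞, 11, 53]
  [-∞, 97, 95, ∞, 53]
  [-∞, 55, 55, 16, ∞]
D(4):
  [∞, 91, 91, 80, 53]
  [-∞, ∞, 95, 11, 53]
  [-∞, 77, ∞, 11, 53]
  [-∞, 97, 95, ∞, 53]
  [-∞, 55, 55, 16, ∞]
D(5):
  [∞, 91, 91, 80, 53]
  [-∞, ∞, 95, 16, 53]
  [-∞, 77, ∞, 16, 53]
  [-∞, 97, 95, ∞, 53]
  [-∞, 55, 55, 16, ∞]
Answer: A*[5][3] = 55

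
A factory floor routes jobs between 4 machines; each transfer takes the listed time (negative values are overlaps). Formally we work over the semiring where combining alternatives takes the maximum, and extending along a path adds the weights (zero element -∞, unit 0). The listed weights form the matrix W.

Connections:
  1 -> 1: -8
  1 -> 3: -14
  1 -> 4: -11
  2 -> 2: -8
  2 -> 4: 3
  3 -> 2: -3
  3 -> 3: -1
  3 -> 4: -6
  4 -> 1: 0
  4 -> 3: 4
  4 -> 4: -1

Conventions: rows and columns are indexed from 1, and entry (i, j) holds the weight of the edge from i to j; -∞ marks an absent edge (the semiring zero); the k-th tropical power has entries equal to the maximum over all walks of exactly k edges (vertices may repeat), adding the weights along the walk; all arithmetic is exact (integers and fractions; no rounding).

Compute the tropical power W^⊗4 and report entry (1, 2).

W^⊗2:
  [-11, -17, -7, -12]
  [3, -16, 7, 2]
  [-6, -4, -2, 0]
  [-1, 1, 3, -2]
W^⊗3:
  [-12, -10, -8, -13]
  [2, 4, 6, 1]
  [0, -5, 4, -1]
  [-2, 0, 2, 4]
W^⊗4:
  [-13, -11, -9, -7]
  [1, 3, 5, 7]
  [-1, 1, 3, -2]
  [4, -1, 8, 3]
Key observation: the optimum is the walk 1->4->3->3->2, with weight (-11) + 4 + (-1) + (-3) = -11.
Optimal value attained by: walk 1->4->3->3->2.
Answer: (W^⊗4)[1][2] = -11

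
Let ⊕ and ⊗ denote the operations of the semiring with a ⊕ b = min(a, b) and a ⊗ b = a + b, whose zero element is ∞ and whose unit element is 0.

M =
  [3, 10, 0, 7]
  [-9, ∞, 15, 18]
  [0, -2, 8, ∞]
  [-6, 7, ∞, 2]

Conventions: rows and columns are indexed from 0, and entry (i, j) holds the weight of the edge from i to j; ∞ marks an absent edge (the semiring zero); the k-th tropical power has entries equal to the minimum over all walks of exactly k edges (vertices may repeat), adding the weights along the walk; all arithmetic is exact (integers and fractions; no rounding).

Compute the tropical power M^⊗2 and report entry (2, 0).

M^⊗2:
  [0, -2, 3, 9]
  [-6, 1, -9, -2]
  [-11, 6, 0, 7]
  [-4, 4, -6, 1]
Key observation: the optimum is the walk 2->1->0, with weight (-2) + (-9) = -11.
Optimal value attained by: walk 2->1->0.
Answer: (M^⊗2)[2][0] = -11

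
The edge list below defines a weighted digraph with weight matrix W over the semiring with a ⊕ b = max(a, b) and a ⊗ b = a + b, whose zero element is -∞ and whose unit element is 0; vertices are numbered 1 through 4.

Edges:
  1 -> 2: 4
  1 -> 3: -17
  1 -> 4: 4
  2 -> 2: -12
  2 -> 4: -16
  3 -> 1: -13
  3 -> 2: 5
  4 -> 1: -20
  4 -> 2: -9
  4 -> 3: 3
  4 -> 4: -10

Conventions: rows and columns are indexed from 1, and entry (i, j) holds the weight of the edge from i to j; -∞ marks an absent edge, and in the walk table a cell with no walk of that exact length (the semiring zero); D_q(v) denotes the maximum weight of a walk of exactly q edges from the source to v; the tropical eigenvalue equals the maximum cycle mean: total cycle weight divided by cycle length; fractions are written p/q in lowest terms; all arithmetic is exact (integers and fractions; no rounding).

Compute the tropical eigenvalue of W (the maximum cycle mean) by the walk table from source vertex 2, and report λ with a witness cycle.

q=0: [-∞, 0, -∞, -∞]
q=1: [-∞, -12, -∞, -16]
q=2: [-36, -24, -13, -26]
q=3: [-26, -8, -23, -32]
q=4: [-36, -18, -29, -22]
Optimal cycle mean attained by: cycle 1->4->3->1, total 4 + 3 + (-13), length 3.
Answer: λ = -2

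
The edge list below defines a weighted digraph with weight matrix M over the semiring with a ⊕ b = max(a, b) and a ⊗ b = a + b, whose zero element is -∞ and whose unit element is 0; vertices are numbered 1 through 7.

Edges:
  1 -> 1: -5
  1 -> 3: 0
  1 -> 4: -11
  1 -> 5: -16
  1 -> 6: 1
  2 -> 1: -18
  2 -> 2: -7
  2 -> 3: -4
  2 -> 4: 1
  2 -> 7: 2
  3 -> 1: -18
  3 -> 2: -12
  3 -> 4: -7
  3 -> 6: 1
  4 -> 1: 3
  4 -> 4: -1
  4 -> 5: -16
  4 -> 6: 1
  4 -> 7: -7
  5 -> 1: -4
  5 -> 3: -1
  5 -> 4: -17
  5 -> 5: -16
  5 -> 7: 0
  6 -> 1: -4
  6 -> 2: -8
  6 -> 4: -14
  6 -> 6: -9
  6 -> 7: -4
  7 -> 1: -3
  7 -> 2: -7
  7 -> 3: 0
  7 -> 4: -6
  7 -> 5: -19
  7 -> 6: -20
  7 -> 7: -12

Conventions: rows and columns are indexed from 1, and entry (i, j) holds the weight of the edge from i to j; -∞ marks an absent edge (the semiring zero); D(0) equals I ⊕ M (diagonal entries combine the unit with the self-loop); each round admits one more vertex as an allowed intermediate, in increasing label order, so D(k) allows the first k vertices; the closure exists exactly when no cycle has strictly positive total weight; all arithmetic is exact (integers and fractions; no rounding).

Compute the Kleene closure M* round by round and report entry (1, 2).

D(0):
  [0, -∞, 0, -11, -16, 1, -∞]
  [-18, 0, -4, 1, -∞, -∞, 2]
  [-18, -12, 0, -7, -∞, 1, -∞]
  [3, -∞, -∞, 0, -16, 1, -7]
  [-4, -∞, -1, -17, 0, -∞, 0]
  [-4, -8, -∞, -14, -∞, 0, -4]
  [-3, -7, 0, -6, -19, -20, 0]
D(1):
  [0, -∞, 0, -11, -16, 1, -∞]
  [-18, 0, -4, 1, -34, -17, 2]
  [-18, -12, 0, -7, -34, 1, -∞]
  [3, -∞, 3, 0, -13, 4, -7]
  [-4, -∞, -1, -15, 0, -3, 0]
  [-4, -8, -4, -14, -20, 0, -4]
  [-3, -7, 0, -6, -19, -2, 0]
D(2):
  [0, -∞, 0, -11, -16, 1, -∞]
  [-18, 0, -4, 1, -34, -17, 2]
  [-18, -12, 0, -7, -34, 1, -10]
  [3, -∞, 3, 0, -13, 4, -7]
  [-4, -∞, -1, -15, 0, -3, 0]
  [-4, -8, -4, -7, -20, 0, -4]
  [-3, -7, 0, -6, -19, -2, 0]
D(3):
  [0, -12, 0, -7, -16, 1, -10]
  [-18, 0, -4, 1, -34, -3, 2]
  [-18, -12, 0, -7, -34, 1, -10]
  [3, -9, 3, 0, -13, 4, -7]
  [-4, -13, -1, -8, 0, 0, 0]
  [-4, -8, -4, -7, -20, 0, -4]
  [-3, -7, 0, -6, -19, 1, 0]
D(4):
  [0, -12, 0, -7, -16, 1, -10]
  [4, 0, 4, 1, -12, 5, 2]
  [-4, -12, 0, -7, -20, 1, -10]
  [3, -9, 3, 0, -13, 4, -7]
  [-4, -13, -1, -8, 0, 0, 0]
  [-4, -8, -4, -7, -20, 0, -4]
  [-3, -7, 0, -6, -19, 1, 0]
D(5):
  [0, -12, 0, -7, -16, 1, -10]
  [4, 0, 4, 1, -12, 5, 2]
  [-4, -12, 0, -7, -20, 1, -10]
  [3, -9, 3, 0, -13, 4, -7]
  [-4, -13, -1, -8, 0, 0, 0]
  [-4, -8, -4, -7, -20, 0, -4]
  [-3, -7, 0, -6, -19, 1, 0]
D(6):
  [0, -7, 0, -6, -16, 1, -3]
  [4, 0, 4, 1, -12, 5, 2]
  [-3, -7, 0, -6, -19, 1, -3]
  [3, -4, 3, 0, -13, 4, 0]
  [-4, -8, -1, -7, 0, 0, 0]
  [-4, -8, -4, -7, -20, 0, -4]
  [-3, -7, 0, -6, -19, 1, 0]
D(7):
  [0, -7, 0, -6, -16, 1, -3]
  [4, 0, 4, 1, -12, 5, 2]
  [-3, -7, 0, -6, -19, 1, -3]
  [3, -4, 3, 0, -13, 4, 0]
  [-3, -7, 0, -6, 0, 1, 0]
  [-4, -8, -4, -7, -20, 0, -4]
  [-3, -7, 0, -6, -19, 1, 0]
Answer: M*[1][2] = -7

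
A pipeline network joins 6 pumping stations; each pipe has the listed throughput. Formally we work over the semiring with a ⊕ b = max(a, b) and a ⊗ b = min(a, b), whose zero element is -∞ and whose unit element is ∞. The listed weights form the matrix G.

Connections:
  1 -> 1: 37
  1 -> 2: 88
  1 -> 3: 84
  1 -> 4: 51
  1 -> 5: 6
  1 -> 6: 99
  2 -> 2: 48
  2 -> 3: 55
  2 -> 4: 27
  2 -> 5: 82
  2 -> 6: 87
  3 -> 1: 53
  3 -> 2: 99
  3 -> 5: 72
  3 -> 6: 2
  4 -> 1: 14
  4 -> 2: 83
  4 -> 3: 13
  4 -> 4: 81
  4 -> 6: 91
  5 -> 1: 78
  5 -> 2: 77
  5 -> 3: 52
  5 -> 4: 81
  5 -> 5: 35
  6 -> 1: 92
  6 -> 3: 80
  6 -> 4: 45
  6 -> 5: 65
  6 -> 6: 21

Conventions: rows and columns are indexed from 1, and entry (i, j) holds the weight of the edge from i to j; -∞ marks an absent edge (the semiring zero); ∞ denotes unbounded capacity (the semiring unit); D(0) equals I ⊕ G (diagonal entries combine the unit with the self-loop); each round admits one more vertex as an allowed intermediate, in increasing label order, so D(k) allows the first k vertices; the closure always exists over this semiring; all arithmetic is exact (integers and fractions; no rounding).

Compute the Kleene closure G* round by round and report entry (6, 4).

D(0):
  [∞, 88, 84, 51, 6, 99]
  [-∞, ∞, 55, 27, 82, 87]
  [53, 99, ∞, -∞, 72, 2]
  [14, 83, 13, ∞, -∞, 91]
  [78, 77, 52, 81, ∞, -∞]
  [92, -∞, 80, 45, 65, ∞]
D(1):
  [∞, 88, 84, 51, 6, 99]
  [-∞, ∞, 55, 27, 82, 87]
  [53, 99, ∞, 51, 72, 53]
  [14, 83, 14, ∞, 6, 91]
  [78, 78, 78, 81, ∞, 78]
  [92, 88, 84, 51, 65, ∞]
D(2):
  [∞, 88, 84, 51, 82, 99]
  [-∞, ∞, 55, 27, 82, 87]
  [53, 99, ∞, 51, 82, 87]
  [14, 83, 55, ∞, 82, 91]
  [78, 78, 78, 81, ∞, 78]
  [92, 88, 84, 51, 82, ∞]
D(3):
  [∞, 88, 84, 51, 82, 99]
  [53, ∞, 55, 51, 82, 87]
  [53, 99, ∞, 51, 82, 87]
  [53, 83, 55, ∞, 82, 91]
  [78, 78, 78, 81, ∞, 78]
  [92, 88, 84, 51, 82, ∞]
D(4):
  [∞, 88, 84, 51, 82, 99]
  [53, ∞, 55, 51, 82, 87]
  [53, 99, ∞, 51, 82, 87]
  [53, 83, 55, ∞, 82, 91]
  [78, 81, 78, 81, ∞, 81]
  [92, 88, 84, 51, 82, ∞]
D(5):
  [∞, 88, 84, 81, 82, 99]
  [78, ∞, 78, 81, 82, 87]
  [78, 99, ∞, 81, 82, 87]
  [78, 83, 78, ∞, 82, 91]
  [78, 81, 78, 81, ∞, 81]
  [92, 88, 84, 81, 82, ∞]
D(6):
  [∞, 88, 84, 81, 82, 99]
  [87, ∞, 84, 81, 82, 87]
  [87, 99, ∞, 81, 82, 87]
  [91, 88, 84, ∞, 82, 91]
  [81, 81, 81, 81, ∞, 81]
  [92, 88, 84, 81, 82, ∞]
Answer: G*[6][4] = 81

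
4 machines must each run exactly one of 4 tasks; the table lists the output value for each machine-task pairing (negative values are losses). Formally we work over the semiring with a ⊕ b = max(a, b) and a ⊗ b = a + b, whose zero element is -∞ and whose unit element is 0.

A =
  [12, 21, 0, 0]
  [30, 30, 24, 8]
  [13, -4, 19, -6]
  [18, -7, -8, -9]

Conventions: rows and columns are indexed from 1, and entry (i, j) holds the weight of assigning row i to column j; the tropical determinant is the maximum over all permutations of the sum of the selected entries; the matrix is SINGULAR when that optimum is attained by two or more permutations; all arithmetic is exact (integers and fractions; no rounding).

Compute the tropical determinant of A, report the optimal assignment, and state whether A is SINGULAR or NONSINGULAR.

σ = (1, 2, 3, 4): 12 + 30 + 19 + (-9) = 52
σ = (1, 2, 4, 3): 12 + 30 + (-6) + (-8) = 28
σ = (1, 3, 2, 4): 12 + 24 + (-4) + (-9) = 23
σ = (1, 3, 4, 2): 12 + 24 + (-6) + (-7) = 23
σ = (1, 4, 2, 3): 12 + 8 + (-4) + (-8) = 8
σ = (1, 4, 3, 2): 12 + 8 + 19 + (-7) = 32
σ = (2, 1, 3, 4): 21 + 30 + 19 + (-9) = 61
σ = (2, 1, 4, 3): 21 + 30 + (-6) + (-8) = 37
σ = (2, 3, 1, 4): 21 + 24 + 13 + (-9) = 49
σ = (2, 3, 4, 1): 21 + 24 + (-6) + 18 = 57
σ = (2, 4, 1, 3): 21 + 8 + 13 + (-8) = 34
σ = (2, 4, 3, 1): 21 + 8 + 19 + 18 = 66
σ = (3, 1, 2, 4): 0 + 30 + (-4) + (-9) = 17
σ = (3, 1, 4, 2): 0 + 30 + (-6) + (-7) = 17
σ = (3, 2, 1, 4): 0 + 30 + 13 + (-9) = 34
σ = (3, 2, 4, 1): 0 + 30 + (-6) + 18 = 42
σ = (3, 4, 1, 2): 0 + 8 + 13 + (-7) = 14
σ = (3, 4, 2, 1): 0 + 8 + (-4) + 18 = 22
σ = (4, 1, 2, 3): 0 + 30 + (-4) + (-8) = 18
σ = (4, 1, 3, 2): 0 + 30 + 19 + (-7) = 42
σ = (4, 2, 1, 3): 0 + 30 + 13 + (-8) = 35
σ = (4, 2, 3, 1): 0 + 30 + 19 + 18 = 67
σ = (4, 3, 1, 2): 0 + 24 + 13 + (-7) = 30
σ = (4, 3, 2, 1): 0 + 24 + (-4) + 18 = 38
Optimal value attained by: σ = (4, 2, 3, 1).
Answer: det⊕(A) = 67; verdict: NONSINGULAR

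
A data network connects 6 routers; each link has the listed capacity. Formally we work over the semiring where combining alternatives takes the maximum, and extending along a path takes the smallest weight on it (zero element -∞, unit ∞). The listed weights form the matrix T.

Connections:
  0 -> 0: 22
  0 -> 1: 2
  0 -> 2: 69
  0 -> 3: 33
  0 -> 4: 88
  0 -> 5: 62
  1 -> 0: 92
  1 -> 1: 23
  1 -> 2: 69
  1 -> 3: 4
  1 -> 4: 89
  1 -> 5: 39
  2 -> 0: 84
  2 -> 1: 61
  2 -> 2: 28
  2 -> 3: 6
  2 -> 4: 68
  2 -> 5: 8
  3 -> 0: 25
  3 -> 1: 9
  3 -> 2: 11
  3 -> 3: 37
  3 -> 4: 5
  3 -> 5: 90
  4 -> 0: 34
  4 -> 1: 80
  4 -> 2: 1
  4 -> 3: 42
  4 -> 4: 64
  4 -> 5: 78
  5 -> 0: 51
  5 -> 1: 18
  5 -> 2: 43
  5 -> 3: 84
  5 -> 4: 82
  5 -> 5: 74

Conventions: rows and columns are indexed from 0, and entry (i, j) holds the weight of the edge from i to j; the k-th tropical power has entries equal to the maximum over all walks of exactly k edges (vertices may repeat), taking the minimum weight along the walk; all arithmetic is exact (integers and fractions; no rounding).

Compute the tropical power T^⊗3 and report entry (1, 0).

T^⊗2:
  [69, 80, 43, 62, 68, 78]
  [69, 80, 69, 42, 88, 78]
  [61, 68, 69, 42, 84, 68]
  [51, 18, 43, 84, 82, 74]
  [80, 64, 69, 78, 80, 74]
  [51, 80, 51, 74, 74, 84]
T^⊗3:
  [80, 68, 69, 78, 80, 74]
  [80, 80, 69, 78, 80, 78]
  [69, 80, 68, 68, 68, 78]
  [51, 80, 51, 74, 74, 84]
  [69, 80, 69, 74, 80, 78]
  [80, 74, 69, 84, 82, 74]
Key observation: the optimum is the walk 1->4->1->0, with weight 89 min 80 min 92 = 80.
Optimal value attained by: walk 1->4->1->0.
Answer: (T^⊗3)[1][0] = 80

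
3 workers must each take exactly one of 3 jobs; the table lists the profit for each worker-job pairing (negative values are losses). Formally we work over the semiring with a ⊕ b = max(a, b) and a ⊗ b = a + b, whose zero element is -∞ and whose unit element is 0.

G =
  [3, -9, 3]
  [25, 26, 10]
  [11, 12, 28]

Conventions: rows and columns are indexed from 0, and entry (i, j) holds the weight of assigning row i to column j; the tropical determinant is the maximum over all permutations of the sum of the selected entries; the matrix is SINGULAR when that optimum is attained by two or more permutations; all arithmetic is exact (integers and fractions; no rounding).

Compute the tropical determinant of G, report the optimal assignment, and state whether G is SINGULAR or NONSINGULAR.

σ = (0, 1, 2): 3 + 26 + 28 = 57
σ = (0, 2, 1): 3 + 10 + 12 = 25
σ = (1, 0, 2): (-9) + 25 + 28 = 44
σ = (1, 2, 0): (-9) + 10 + 11 = 12
σ = (2, 0, 1): 3 + 25 + 12 = 40
σ = (2, 1, 0): 3 + 26 + 11 = 40
Optimal value attained by: σ = (0, 1, 2).
Answer: det⊕(G) = 57; verdict: NONSINGULAR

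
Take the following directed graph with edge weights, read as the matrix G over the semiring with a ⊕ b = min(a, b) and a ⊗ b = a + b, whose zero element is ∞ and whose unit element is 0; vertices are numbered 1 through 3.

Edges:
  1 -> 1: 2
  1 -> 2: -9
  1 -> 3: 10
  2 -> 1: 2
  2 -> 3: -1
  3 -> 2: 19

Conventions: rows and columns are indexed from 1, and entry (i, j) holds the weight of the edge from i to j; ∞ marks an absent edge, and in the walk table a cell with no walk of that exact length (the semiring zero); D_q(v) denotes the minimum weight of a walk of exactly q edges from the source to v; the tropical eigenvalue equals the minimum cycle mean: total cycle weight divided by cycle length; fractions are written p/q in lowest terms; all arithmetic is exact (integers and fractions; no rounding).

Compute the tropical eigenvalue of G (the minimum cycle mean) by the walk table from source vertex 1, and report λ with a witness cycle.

q=0: [0, ∞, ∞]
q=1: [2, -9, 10]
q=2: [-7, -7, -10]
q=3: [-5, -16, -8]
Optimal cycle mean attained by: cycle 1->2->1, total (-9) + 2, length 2.
Answer: λ = -7/2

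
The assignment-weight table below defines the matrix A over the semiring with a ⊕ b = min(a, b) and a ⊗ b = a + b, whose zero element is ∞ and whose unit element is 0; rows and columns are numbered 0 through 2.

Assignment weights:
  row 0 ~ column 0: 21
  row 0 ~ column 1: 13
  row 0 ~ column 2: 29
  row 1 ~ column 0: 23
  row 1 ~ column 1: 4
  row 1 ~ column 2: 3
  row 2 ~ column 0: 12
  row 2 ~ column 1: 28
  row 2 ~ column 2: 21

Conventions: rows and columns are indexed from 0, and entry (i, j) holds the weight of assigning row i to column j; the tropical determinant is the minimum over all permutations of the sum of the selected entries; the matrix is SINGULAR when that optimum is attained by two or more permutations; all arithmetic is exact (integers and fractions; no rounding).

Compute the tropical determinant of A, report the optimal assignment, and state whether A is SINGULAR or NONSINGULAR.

σ = (0, 1, 2): 21 + 4 + 21 = 46
σ = (0, 2, 1): 21 + 3 + 28 = 52
σ = (1, 0, 2): 13 + 23 + 21 = 57
σ = (1, 2, 0): 13 + 3 + 12 = 28
σ = (2, 0, 1): 29 + 23 + 28 = 80
σ = (2, 1, 0): 29 + 4 + 12 = 45
Optimal value attained by: σ = (1, 2, 0).
Answer: det⊕(A) = 28; verdict: NONSINGULAR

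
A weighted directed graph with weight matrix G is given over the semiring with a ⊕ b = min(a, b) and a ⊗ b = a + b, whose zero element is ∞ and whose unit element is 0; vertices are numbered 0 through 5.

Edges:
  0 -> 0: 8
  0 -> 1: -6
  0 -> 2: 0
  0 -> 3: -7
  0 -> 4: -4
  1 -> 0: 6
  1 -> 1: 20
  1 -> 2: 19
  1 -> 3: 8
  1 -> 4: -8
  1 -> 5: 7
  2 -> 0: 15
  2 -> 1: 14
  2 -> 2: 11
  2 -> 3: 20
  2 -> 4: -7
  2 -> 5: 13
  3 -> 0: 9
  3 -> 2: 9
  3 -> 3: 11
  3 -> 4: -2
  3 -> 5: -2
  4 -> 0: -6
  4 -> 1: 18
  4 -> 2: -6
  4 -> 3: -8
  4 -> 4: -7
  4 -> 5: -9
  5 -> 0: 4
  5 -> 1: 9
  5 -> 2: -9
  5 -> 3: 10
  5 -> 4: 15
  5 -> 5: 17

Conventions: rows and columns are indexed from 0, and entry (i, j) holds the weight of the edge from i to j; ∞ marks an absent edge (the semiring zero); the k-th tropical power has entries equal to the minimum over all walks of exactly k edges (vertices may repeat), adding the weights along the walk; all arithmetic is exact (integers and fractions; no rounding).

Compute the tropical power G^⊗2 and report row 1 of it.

G^⊗2:
  [-10, 2, -10, -12, -14, -13]
  [-14, 0, -14, -16, -15, -17]
  [-13, 9, -13, -15, -14, -16]
  [-8, 3, -11, -10, -9, -11]
  [-13, -12, -18, -15, -14, -16]
  [6, -2, 2, -3, -16, 4]
Answer: row 1 of G^⊗2 = [-14, 0, -14, -16, -15, -17]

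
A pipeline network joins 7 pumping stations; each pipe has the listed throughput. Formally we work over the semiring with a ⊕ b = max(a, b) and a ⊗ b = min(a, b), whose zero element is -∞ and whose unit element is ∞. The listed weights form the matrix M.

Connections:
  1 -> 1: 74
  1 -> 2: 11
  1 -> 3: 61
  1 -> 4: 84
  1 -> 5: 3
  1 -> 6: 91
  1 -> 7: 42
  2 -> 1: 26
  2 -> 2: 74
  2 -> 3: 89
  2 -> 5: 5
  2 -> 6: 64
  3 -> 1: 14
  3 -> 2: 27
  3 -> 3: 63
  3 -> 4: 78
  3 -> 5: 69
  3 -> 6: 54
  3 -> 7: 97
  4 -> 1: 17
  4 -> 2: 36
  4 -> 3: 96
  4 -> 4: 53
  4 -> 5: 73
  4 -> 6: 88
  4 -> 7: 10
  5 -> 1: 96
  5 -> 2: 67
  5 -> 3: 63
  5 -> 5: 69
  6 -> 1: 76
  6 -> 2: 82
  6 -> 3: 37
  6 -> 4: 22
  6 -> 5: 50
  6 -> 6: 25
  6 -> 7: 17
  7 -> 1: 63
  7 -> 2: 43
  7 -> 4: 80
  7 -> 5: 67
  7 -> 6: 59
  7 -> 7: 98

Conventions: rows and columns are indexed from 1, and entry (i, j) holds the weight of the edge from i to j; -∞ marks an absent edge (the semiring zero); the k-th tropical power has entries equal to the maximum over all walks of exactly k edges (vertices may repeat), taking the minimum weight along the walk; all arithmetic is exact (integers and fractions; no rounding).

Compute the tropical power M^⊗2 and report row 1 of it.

M^⊗2:
  [76, 82, 84, 74, 73, 84, 61]
  [64, 74, 74, 78, 69, 64, 89]
  [69, 67, 78, 80, 73, 78, 97]
  [76, 82, 63, 78, 69, 54, 96]
  [74, 67, 67, 84, 69, 91, 63]
  [74, 74, 82, 76, 50, 76, 42]
  [67, 67, 80, 80, 73, 80, 98]
Answer: row 1 of M^⊗2 = [76, 82, 84, 74, 73, 84, 61]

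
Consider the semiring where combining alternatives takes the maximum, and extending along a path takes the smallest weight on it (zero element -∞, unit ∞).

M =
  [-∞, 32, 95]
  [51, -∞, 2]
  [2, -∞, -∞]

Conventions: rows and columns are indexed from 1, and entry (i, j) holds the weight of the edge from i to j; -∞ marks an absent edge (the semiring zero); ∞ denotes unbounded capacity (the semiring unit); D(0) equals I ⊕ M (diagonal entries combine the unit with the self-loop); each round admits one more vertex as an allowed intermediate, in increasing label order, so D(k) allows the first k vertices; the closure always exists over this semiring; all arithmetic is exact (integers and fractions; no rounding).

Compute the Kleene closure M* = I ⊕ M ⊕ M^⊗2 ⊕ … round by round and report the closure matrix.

D(0):
  [∞, 32, 95]
  [51, ∞, 2]
  [2, -∞, ∞]
D(1):
  [∞, 32, 95]
  [51, ∞, 51]
  [2, 2, ∞]
D(2):
  [∞, 32, 95]
  [51, ∞, 51]
  [2, 2, ∞]
D(3):
  [∞, 32, 95]
  [51, ∞, 51]
  [2, 2, ∞]
Answer: M* = [[∞, 32, 95], [51, ∞, 51], [2, 2, ∞]]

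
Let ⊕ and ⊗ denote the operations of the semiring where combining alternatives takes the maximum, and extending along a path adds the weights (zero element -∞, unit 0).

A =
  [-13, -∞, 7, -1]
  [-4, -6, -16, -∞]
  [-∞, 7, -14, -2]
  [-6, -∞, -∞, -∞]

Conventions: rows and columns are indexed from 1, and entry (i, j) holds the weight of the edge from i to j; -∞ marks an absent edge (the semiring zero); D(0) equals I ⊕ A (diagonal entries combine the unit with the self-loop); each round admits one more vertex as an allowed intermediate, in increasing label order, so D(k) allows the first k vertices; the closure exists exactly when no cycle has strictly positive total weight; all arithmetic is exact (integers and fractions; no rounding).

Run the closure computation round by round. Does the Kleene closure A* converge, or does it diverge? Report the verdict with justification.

D(0):
  [0, -∞, 7, -1]
  [-4, 0, -16, -∞]
  [-∞, 7, 0, -2]
  [-6, -∞, -∞, 0]
D(1):
  [0, -∞, 7, -1]
  [-4, 0, 3, -5]
  [-∞, 7, 0, -2]
  [-6, -∞, 1, 0]
Detection: at round 2, diagonal entry (3, 3) turns strictly positive.
Key observation: the cycle 3->2->1->3 has total weight 7 + (-4) + 7, which is strictly positive.
Answer: DIVERGES — positive cycle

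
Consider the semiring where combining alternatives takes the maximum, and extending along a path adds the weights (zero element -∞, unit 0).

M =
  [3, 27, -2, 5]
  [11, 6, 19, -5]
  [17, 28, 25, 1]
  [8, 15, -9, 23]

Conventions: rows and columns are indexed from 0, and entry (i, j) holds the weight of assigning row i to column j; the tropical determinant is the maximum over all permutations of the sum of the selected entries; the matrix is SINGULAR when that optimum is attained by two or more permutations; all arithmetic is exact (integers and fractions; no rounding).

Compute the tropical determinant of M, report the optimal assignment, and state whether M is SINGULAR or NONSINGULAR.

σ = (0, 1, 2, 3): 3 + 6 + 25 + 23 = 57
σ = (0, 1, 3, 2): 3 + 6 + 1 + (-9) = 1
σ = (0, 2, 1, 3): 3 + 19 + 28 + 23 = 73
σ = (0, 2, 3, 1): 3 + 19 + 1 + 15 = 38
σ = (0, 3, 1, 2): 3 + (-5) + 28 + (-9) = 17
σ = (0, 3, 2, 1): 3 + (-5) + 25 + 15 = 38
σ = (1, 0, 2, 3): 27 + 11 + 25 + 23 = 86
σ = (1, 0, 3, 2): 27 + 11 + 1 + (-9) = 30
σ = (1, 2, 0, 3): 27 + 19 + 17 + 23 = 86
σ = (1, 2, 3, 0): 27 + 19 + 1 + 8 = 55
σ = (1, 3, 0, 2): 27 + (-5) + 17 + (-9) = 30
σ = (1, 3, 2, 0): 27 + (-5) + 25 + 8 = 55
σ = (2, 0, 1, 3): (-2) + 11 + 28 + 23 = 60
σ = (2, 0, 3, 1): (-2) + 11 + 1 + 15 = 25
σ = (2, 1, 0, 3): (-2) + 6 + 17 + 23 = 44
σ = (2, 1, 3, 0): (-2) + 6 + 1 + 8 = 13
σ = (2, 3, 0, 1): (-2) + (-5) + 17 + 15 = 25
σ = (2, 3, 1, 0): (-2) + (-5) + 28 + 8 = 29
σ = (3, 0, 1, 2): 5 + 11 + 28 + (-9) = 35
σ = (3, 0, 2, 1): 5 + 11 + 25 + 15 = 56
σ = (3, 1, 0, 2): 5 + 6 + 17 + (-9) = 19
σ = (3, 1, 2, 0): 5 + 6 + 25 + 8 = 44
σ = (3, 2, 0, 1): 5 + 19 + 17 + 15 = 56
σ = (3, 2, 1, 0): 5 + 19 + 28 + 8 = 60
Optimal value attained by: σ = (1, 0, 2, 3).
Answer: det⊕(M) = 86; verdict: SINGULAR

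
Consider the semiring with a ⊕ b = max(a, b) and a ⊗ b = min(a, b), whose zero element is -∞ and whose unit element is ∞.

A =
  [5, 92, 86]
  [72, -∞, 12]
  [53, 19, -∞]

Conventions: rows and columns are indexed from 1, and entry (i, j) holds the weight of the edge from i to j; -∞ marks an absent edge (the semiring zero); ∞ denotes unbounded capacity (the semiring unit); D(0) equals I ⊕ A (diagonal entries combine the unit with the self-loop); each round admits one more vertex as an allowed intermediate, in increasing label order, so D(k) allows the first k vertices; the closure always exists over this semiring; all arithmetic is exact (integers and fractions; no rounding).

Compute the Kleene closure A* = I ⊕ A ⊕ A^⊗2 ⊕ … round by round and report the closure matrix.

D(0):
  [∞, 92, 86]
  [72, ∞, 12]
  [53, 19, ∞]
D(1):
  [∞, 92, 86]
  [72, ∞, 72]
  [53, 53, ∞]
D(2):
  [∞, 92, 86]
  [72, ∞, 72]
  [53, 53, ∞]
D(3):
  [∞, 92, 86]
  [72, ∞, 72]
  [53, 53, ∞]
Answer: A* = [[∞, 92, 86], [72, ∞, 72], [53, 53, ∞]]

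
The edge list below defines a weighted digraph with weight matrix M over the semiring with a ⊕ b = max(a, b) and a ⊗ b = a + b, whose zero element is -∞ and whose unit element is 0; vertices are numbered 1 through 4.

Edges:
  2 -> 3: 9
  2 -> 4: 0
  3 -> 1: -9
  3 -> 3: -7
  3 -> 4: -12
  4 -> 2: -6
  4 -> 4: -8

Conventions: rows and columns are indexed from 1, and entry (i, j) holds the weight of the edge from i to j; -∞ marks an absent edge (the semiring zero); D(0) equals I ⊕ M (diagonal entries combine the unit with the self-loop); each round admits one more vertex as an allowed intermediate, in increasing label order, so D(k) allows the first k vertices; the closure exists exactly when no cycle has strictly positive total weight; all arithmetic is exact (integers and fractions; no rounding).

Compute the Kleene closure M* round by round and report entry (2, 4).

D(0):
  [0, -∞, -∞, -∞]
  [-∞, 0, 9, 0]
  [-9, -∞, 0, -12]
  [-∞, -6, -∞, 0]
D(1):
  [0, -∞, -∞, -∞]
  [-∞, 0, 9, 0]
  [-9, -∞, 0, -12]
  [-∞, -6, -∞, 0]
D(2):
  [0, -∞, -∞, -∞]
  [-∞, 0, 9, 0]
  [-9, -∞, 0, -12]
  [-∞, -6, 3, 0]
D(3):
  [0, -∞, -∞, -∞]
  [0, 0, 9, 0]
  [-9, -∞, 0, -12]
  [-6, -6, 3, 0]
D(4):
  [0, -∞, -∞, -∞]
  [0, 0, 9, 0]
  [-9, -18, 0, -12]
  [-6, -6, 3, 0]
Answer: M*[2][4] = 0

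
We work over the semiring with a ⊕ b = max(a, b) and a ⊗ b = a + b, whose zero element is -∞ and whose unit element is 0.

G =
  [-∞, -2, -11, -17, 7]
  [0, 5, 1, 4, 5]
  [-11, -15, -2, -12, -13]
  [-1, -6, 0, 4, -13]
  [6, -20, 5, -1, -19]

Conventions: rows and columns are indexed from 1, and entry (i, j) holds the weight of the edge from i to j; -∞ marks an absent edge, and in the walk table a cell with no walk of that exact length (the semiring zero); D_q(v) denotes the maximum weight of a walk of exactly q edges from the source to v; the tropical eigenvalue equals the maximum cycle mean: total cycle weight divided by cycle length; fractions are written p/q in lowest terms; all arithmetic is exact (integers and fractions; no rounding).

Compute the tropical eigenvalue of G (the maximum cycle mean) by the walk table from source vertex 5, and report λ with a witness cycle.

q=0: [-∞, -∞, -∞, -∞, 0]
q=1: [6, -20, 5, -1, -19]
q=2: [-2, 4, 3, 3, 13]
q=3: [19, 9, 18, 12, 9]
q=4: [15, 17, 16, 16, 26]
q=5: [32, 22, 31, 25, 22]
Optimal cycle mean attained by: cycle 1->5->1, total 7 + 6, length 2.
Answer: λ = 13/2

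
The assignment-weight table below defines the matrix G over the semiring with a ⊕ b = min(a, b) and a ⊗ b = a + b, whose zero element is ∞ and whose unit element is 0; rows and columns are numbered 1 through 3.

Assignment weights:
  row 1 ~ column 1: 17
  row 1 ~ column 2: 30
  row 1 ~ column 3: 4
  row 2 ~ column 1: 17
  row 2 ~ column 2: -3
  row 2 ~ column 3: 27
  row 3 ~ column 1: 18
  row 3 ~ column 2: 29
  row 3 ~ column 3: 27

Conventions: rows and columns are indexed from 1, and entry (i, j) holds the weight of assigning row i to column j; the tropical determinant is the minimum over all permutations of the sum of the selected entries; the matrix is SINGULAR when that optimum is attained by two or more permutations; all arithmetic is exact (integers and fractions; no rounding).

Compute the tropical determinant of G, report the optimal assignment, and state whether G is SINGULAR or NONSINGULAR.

σ = (1, 2, 3): 17 + (-3) + 27 = 41
σ = (1, 3, 2): 17 + 27 + 29 = 73
σ = (2, 1, 3): 30 + 17 + 27 = 74
σ = (2, 3, 1): 30 + 27 + 18 = 75
σ = (3, 1, 2): 4 + 17 + 29 = 50
σ = (3, 2, 1): 4 + (-3) + 18 = 19
Optimal value attained by: σ = (3, 2, 1).
Answer: det⊕(G) = 19; verdict: NONSINGULAR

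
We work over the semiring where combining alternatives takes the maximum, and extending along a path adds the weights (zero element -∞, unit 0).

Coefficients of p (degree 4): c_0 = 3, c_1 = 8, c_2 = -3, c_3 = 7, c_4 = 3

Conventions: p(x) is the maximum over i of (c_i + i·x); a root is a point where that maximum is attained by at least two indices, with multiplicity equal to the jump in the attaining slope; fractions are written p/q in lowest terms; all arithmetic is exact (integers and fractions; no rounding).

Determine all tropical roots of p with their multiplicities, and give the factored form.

hull edge (i=0, c=3) to (i=1, c=8): slope 5, span 1
hull edge (i=1, c=8) to (i=3, c=7): slope -1/2, span 2
hull edge (i=3, c=7) to (i=4, c=3): slope -4, span 1
Factored form: p(x) = 3 ⊗ (x ⊕ (-5)) ⊗ (x ⊕ 1/2) ⊗ (x ⊕ 1/2) ⊗ (x ⊕ 4)
Answer: roots = -5 (mult 1), 1/2 (mult 2), 4 (mult 1)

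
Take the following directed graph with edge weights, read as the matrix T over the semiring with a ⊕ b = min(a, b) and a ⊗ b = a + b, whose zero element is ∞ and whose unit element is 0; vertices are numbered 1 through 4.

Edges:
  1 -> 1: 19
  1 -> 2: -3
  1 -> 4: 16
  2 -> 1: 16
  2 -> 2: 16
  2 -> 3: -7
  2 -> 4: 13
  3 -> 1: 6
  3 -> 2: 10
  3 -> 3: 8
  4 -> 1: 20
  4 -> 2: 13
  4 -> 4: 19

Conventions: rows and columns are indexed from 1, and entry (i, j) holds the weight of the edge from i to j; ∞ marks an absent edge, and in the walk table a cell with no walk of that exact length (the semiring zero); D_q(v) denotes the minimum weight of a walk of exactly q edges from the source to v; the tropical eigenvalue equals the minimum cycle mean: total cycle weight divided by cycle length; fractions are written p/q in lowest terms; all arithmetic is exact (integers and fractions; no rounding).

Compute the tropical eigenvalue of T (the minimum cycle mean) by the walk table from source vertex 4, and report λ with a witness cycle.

q=0: [∞, ∞, ∞, 0]
q=1: [20, 13, ∞, 19]
q=2: [29, 17, 6, 26]
q=3: [12, 16, 10, 30]
q=4: [16, 9, 9, 28]
Optimal cycle mean attained by: cycle 1->2->3->1, total (-3) + (-7) + 6, length 3.
Answer: λ = -4/3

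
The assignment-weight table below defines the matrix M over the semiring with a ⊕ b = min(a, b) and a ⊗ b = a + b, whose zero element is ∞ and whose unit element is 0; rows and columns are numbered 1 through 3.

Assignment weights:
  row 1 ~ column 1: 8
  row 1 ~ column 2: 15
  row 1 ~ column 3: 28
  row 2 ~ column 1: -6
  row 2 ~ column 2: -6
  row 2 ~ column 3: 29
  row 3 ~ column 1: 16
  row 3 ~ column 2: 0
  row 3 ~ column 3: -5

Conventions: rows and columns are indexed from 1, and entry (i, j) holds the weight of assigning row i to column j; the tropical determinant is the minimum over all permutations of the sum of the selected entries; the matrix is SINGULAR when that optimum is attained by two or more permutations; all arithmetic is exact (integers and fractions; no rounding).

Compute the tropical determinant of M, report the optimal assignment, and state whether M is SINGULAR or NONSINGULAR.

σ = (1, 2, 3): 8 + (-6) + (-5) = -3
σ = (1, 3, 2): 8 + 29 + 0 = 37
σ = (2, 1, 3): 15 + (-6) + (-5) = 4
σ = (2, 3, 1): 15 + 29 + 16 = 60
σ = (3, 1, 2): 28 + (-6) + 0 = 22
σ = (3, 2, 1): 28 + (-6) + 16 = 38
Optimal value attained by: σ = (1, 2, 3).
Answer: det⊕(M) = -3; verdict: NONSINGULAR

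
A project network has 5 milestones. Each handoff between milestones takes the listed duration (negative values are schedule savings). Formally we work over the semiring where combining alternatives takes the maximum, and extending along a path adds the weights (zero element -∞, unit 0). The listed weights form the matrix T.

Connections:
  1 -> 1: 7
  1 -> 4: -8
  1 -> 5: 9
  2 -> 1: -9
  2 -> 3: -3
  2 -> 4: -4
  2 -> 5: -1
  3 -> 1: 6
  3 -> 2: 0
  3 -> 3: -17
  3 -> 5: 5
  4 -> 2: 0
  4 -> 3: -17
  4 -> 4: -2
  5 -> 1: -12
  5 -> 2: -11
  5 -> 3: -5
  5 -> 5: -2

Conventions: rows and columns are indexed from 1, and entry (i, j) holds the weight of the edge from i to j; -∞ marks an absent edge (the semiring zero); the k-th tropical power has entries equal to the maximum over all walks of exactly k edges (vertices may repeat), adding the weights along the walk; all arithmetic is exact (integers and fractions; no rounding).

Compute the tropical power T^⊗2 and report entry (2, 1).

T^⊗2:
  [14, -2, 4, -1, 16]
  [3, -3, -6, -6, 2]
  [13, -6, 0, -2, 15]
  [-9, -2, -3, -4, -1]
  [1, -5, -7, -15, 0]
Key observation: the optimum is the walk 2->3->1, with weight (-3) + 6 = 3.
Optimal value attained by: walk 2->3->1.
Answer: (T^⊗2)[2][1] = 3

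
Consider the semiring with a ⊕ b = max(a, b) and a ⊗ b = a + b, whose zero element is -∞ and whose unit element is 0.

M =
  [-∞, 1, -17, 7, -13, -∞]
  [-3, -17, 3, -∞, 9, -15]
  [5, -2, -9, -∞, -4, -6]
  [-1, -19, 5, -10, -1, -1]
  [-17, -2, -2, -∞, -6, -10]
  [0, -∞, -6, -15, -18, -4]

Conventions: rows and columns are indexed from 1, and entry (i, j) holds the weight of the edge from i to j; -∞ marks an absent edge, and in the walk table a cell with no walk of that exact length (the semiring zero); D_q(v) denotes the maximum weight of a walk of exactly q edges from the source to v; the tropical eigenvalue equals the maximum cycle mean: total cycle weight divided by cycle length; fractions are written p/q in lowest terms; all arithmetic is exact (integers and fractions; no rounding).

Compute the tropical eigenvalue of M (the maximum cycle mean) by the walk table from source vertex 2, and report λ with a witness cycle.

q=0: [-∞, 0, -∞, -∞, -∞, -∞]
q=1: [-3, -17, 3, -∞, 9, -15]
q=2: [8, 7, 7, 4, 3, -1]
q=3: [12, 9, 10, 15, 16, 3]
q=4: [15, 14, 20, 19, 18, 14]
q=5: [25, 18, 24, 22, 23, 18]
q=6: [29, 26, 27, 32, 27, 21]
Optimal cycle mean attained by: cycle 1->4->3->1, total 7 + 5 + 5, length 3.
Answer: λ = 17/3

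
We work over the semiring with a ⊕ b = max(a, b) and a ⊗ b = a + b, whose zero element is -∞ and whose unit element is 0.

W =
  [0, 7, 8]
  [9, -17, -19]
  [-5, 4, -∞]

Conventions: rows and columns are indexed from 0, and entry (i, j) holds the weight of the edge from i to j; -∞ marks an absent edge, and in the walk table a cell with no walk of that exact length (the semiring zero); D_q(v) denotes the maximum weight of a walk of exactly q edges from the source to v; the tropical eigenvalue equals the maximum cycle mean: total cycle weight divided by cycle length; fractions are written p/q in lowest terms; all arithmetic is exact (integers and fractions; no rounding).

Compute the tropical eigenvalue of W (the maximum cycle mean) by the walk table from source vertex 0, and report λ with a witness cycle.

q=0: [0, -∞, -∞]
q=1: [0, 7, 8]
q=2: [16, 12, 8]
q=3: [21, 23, 24]
Optimal cycle mean attained by: cycle 0->1->0, total 7 + 9, length 2.
Answer: λ = 8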